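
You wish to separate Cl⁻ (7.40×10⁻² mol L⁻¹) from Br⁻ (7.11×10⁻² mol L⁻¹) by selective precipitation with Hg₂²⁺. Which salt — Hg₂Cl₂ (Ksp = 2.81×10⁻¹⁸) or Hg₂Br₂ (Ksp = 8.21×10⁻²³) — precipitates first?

A salt starts to precipitate once the ion product Q reaches its Ksp.
For Hg₂Cl₂: [Hg₂²⁺] = (Ksp/[Cl⁻]^2) = 5.13×10⁻¹⁶ mol L⁻¹
For Hg₂Br₂: [Hg₂²⁺] = (Ksp/[Br⁻]^2) = 1.62×10⁻²⁰ mol L⁻¹
Since Hg₂Br₂ needs less Hg₂²⁺ to reach saturation, it precipitates first.

Hg₂Br₂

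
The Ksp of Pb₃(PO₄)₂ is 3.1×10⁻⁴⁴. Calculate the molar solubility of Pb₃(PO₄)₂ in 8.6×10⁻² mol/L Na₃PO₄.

5.4×10⁻¹⁵ M

Pb₃(PO₄)₂(s) ⇌ 3 Pb²⁺(aq) + 2 PO₄³⁻(aq)
PO₄³⁻ is already present at 8.6×10⁻² mol/L. If s mol/L of Pb₃(PO₄)₂ dissolves, [Pb²⁺] = 3s while [PO₄³⁻] ≈ 8.6×10⁻² mol/L.
Ksp = [Pb²⁺]^3[PO₄³⁻]^2 = (3s)^3(8.6×10⁻²)^2
(3s)^3 = 3.1×10⁻⁴⁴ / (8.6×10⁻²)^2 = 4.2×10⁻⁴²
s = 5.4×10⁻¹⁵ mol/L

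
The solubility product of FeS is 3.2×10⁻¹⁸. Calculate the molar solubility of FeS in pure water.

FeS(s) ⇌ Fe²⁺(aq) + S²⁻(aq)
Let s be the molar solubility. Then [Fe²⁺] = s and [S²⁻] = s.
Ksp = [Fe²⁺][S²⁻] = s · s = s^2
s^2 = 3.2×10⁻¹⁸
s = 1.8×10⁻⁹ mol/L

1.8×10⁻⁹ M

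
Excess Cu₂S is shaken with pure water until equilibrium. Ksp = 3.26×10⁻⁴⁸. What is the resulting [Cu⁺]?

Cu₂S(s) ⇌ 2 Cu⁺(aq) + S²⁻(aq)
With molar solubility s: [Cu⁺] = 2s, [S²⁻] = s.
Ksp = [Cu⁺]^2[S²⁻] = (2s)^2 · s = 4s^3 = 3.26×10⁻⁴⁸
s = 9.34×10⁻¹⁷ mol/L
[Cu⁺] = 2s = 1.87×10⁻¹⁶ mol/L

1.87×10⁻¹⁶ M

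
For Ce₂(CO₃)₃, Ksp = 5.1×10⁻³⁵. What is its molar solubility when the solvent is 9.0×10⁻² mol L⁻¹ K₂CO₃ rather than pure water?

1.3×10⁻¹⁶ M

Ce₂(CO₃)₃(s) ⇌ 2 Ce³⁺(aq) + 3 CO₃²⁻(aq)
Let s be the solubility of Ce₂(CO₃)₃ here. The common ion gives [CO₃²⁻] ≈ 9.0×10⁻² mol L⁻¹, and [Ce³⁺] = 2s.
Ksp = [Ce³⁺]^2[CO₃²⁻]^3 = (2s)^2(9.0×10⁻²)^3
(2s)^2 = 5.1×10⁻³⁵ / (9.0×10⁻²)^3 = 7.0×10⁻³²
s = 1.3×10⁻¹⁶ mol L⁻¹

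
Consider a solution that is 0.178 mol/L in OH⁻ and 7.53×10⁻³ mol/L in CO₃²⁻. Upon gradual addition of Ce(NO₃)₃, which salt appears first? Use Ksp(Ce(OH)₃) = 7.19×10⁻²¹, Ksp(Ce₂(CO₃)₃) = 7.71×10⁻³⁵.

Precipitation of each salt begins when its ion product equals Ksp.
For Ce(OH)₃: [Ce³⁺] = (Ksp/[OH⁻]^3) = 1.27×10⁻¹⁸ mol/L
For Ce₂(CO₃)₃: [Ce³⁺] = (Ksp/[CO₃²⁻]^3)^(1/2) = 1.34×10⁻¹⁴ mol/L
The smaller threshold [Ce³⁺] is reached first, so Ce(OH)₃ precipitates first.

Ce(OH)₃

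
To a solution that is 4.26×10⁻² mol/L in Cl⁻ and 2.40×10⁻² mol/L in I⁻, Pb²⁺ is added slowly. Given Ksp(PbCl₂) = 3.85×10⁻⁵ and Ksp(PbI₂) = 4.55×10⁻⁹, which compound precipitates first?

PbI₂

Precipitation of each salt begins when its ion product equals Ksp.
For PbCl₂: [Pb²⁺] = (Ksp/[Cl⁻]^2) = 2.12×10⁻² mol/L
For PbI₂: [Pb²⁺] = (Ksp/[I⁻]^2) = 7.90×10⁻⁶ mol/L
Since PbI₂ needs less Pb²⁺ to reach saturation, it precipitates first.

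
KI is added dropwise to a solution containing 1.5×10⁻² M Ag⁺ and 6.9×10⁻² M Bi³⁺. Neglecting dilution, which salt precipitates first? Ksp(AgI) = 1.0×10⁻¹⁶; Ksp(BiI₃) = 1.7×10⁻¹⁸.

AgI

Each salt precipitates once Q = Ksp for that salt.
For AgI: [I⁻] = (Ksp/[Ag⁺]) = 6.7×10⁻¹⁵ M
For BiI₃: [I⁻] = (Ksp/[Bi³⁺])^(1/3) = 2.9×10⁻⁶ M
AgI requires the lower [I⁻], so it precipitates first.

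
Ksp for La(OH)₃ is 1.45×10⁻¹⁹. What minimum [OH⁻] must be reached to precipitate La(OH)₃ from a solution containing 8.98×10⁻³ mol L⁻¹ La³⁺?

2.53×10⁻⁶ M

Precipitation of each salt begins when its ion product equals Ksp.
La(OH)₃(s) ⇌ La³⁺(aq) + 3 OH⁻(aq)
Ksp = [La³⁺][OH⁻]^3 = [OH⁻]^3(8.98×10⁻³)
[OH⁻]^3 = 1.45×10⁻¹⁹ / (8.98×10⁻³) = 1.61×10⁻¹⁷
[OH⁻] = 2.53×10⁻⁶ mol L⁻¹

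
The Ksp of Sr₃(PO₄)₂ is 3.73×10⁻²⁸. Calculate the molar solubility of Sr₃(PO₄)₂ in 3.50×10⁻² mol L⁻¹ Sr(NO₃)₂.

1.47×10⁻¹² M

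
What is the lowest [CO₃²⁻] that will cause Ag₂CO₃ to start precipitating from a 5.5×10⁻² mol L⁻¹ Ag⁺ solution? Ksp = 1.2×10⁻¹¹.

The threshold for precipitation is Q = Ksp.
Ag₂CO₃(s) ⇌ 2 Ag⁺(aq) + CO₃²⁻(aq)
Ksp = [Ag⁺]^2[CO₃²⁻] = [CO₃²⁻](5.5×10⁻²)^2
[CO₃²⁻] = 1.2×10⁻¹¹ / (5.5×10⁻²)^2 = 4.0×10⁻⁹
[CO₃²⁻] = 4.0×10⁻⁹ mol L⁻¹

4.0×10⁻⁹ M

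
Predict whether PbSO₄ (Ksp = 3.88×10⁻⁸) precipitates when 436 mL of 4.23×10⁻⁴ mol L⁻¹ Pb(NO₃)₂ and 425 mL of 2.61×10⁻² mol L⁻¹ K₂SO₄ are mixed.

Total volume after mixing = 436 + 425 = 861 mL.
[Pb²⁺] = (4.23×10⁻⁴)(436)/861 = 2.14×10⁻⁴ mol L⁻¹
[SO₄²⁻] = (2.61×10⁻²)(425)/861 = 1.29×10⁻² mol L⁻¹
Q = [Pb²⁺][SO₄²⁻] = 2.76×10⁻⁶
Because Q > Ksp (2.76×10⁻⁶ vs 3.88×10⁻⁸), a precipitate of PbSO₄ forms.

Yes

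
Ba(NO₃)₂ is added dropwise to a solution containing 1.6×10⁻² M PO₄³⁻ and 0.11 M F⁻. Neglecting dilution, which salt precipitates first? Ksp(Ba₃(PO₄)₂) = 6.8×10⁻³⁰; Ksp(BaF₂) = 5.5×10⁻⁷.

Precipitation of each salt begins when its ion product equals Ksp.
For Ba₃(PO₄)₂: [Ba²⁺] = (Ksp/[PO₄³⁻]^2)^(1/3) = 3.0×10⁻⁹ M
For BaF₂: [Ba²⁺] = (Ksp/[F⁻]^2) = 4.5×10⁻⁵ M
The smaller threshold [Ba²⁺] is reached first, so Ba₃(PO₄)₂ precipitates first.

Ba₃(PO₄)₂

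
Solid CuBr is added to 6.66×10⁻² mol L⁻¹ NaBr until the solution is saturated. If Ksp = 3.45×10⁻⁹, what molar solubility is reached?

CuBr(s) ⇌ Cu⁺(aq) + Br⁻(aq)
Br⁻ is already present at 6.66×10⁻² mol L⁻¹. If s mol/L of CuBr dissolves, [Cu⁺] = s while [Br⁻] ≈ 6.66×10⁻² mol L⁻¹.
Ksp = [Cu⁺][Br⁻] = s(6.66×10⁻²)
s = 3.45×10⁻⁹ / (6.66×10⁻²) = 5.18×10⁻⁸
s = 5.18×10⁻⁸ mol L⁻¹

5.18×10⁻⁸ M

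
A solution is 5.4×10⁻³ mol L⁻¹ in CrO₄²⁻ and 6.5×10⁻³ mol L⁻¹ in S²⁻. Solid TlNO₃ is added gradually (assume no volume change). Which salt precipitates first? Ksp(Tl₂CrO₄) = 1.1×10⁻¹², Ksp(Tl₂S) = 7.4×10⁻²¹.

Tl₂S

The threshold for precipitation is Q = Ksp.
For Tl₂CrO₄: [Tl⁺] = (Ksp/[CrO₄²⁻])^(1/2) = 1.4×10⁻⁵ mol L⁻¹
For Tl₂S: [Tl⁺] = (Ksp/[S²⁻])^(1/2) = 1.1×10⁻⁹ mol L⁻¹
The smaller threshold [Tl⁺] is reached first, so Tl₂S precipitates first.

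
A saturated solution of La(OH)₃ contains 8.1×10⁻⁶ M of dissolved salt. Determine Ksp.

La(OH)₃(s) ⇌ La³⁺(aq) + 3 OH⁻(aq)
If s mol/L of La(OH)₃ dissolves, [La³⁺] = s and [OH⁻] = 3s.
Ksp = [La³⁺][OH⁻]^3 = s · (3s)^3 = 27s^4
Ksp = 27 × (8.1×10⁻⁶)^4 = 1.2×10⁻¹⁹

Ksp = 1.2×10⁻¹⁹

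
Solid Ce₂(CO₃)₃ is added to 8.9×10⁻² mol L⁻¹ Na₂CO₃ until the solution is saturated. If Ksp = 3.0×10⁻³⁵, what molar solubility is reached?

Ce₂(CO₃)₃(s) ⇌ 2 Ce³⁺(aq) + 3 CO₃²⁻(aq)
Let s be the solubility of Ce₂(CO₃)₃ here. The common ion gives [CO₃²⁻] ≈ 8.9×10⁻² mol L⁻¹, and [Ce³⁺] = 2s.
Ksp = [Ce³⁺]^2[CO₃²⁻]^3 = (2s)^2(8.9×10⁻²)^3
(2s)^2 = 3.0×10⁻³⁵ / (8.9×10⁻²)^3 = 4.3×10⁻³²
s = 1.0×10⁻¹⁶ mol L⁻¹

1.0×10⁻¹⁶ M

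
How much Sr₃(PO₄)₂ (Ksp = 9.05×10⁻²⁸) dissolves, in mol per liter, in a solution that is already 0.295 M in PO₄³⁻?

Sr₃(PO₄)₂(s) ⇌ 3 Sr²⁺(aq) + 2 PO₄³⁻(aq)
With PO₄³⁻ already at 0.295 M and s small, take [PO₄³⁻] ≈ 0.295 M and [Sr²⁺] = 3s.
Ksp = [Sr²⁺]^3[PO₄³⁻]^2 = (3s)^3(0.295)^2
(3s)^3 = 9.05×10⁻²⁸ / (0.295)^2 = 1.04×10⁻²⁶
s = 7.28×10⁻¹⁰ M

7.28×10⁻¹⁰ M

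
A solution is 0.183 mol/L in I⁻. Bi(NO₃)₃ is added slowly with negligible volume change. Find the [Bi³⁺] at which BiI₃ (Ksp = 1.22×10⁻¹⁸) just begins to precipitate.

1.99×10⁻¹⁶ M

The threshold for precipitation is Q = Ksp.
BiI₃(s) ⇌ Bi³⁺(aq) + 3 I⁻(aq)
Ksp = [Bi³⁺][I⁻]^3 = [Bi³⁺](0.183)^3
[Bi³⁺] = 1.22×10⁻¹⁸ / (0.183)^3 = 1.99×10⁻¹⁶
[Bi³⁺] = 1.99×10⁻¹⁶ mol/L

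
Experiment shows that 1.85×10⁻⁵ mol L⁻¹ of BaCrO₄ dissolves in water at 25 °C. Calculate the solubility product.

BaCrO₄(s) ⇌ Ba²⁺(aq) + CrO₄²⁻(aq)
Call the molar solubility s, so that [Ba²⁺] = s and [CrO₄²⁻] = s.
Ksp = [Ba²⁺][CrO₄²⁻] = s · s = s^2
Ksp = (1.85×10⁻⁵)^2 = 3.42×10⁻¹⁰

Ksp = 3.42×10⁻¹⁰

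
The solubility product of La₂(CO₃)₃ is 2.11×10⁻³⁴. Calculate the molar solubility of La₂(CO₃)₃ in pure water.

La₂(CO₃)₃(s) ⇌ 2 La³⁺(aq) + 3 CO₃²⁻(aq)
For each mole of La₂(CO₃)₃ that dissolves per liter, [La³⁺] = 2s and [CO₃²⁻] = 3s; let s denote this solubility.
Ksp = [La³⁺]^2[CO₃²⁻]^3 = (2s)^2 · (3s)^3 = 108s^5
108s^5 = 2.11×10⁻³⁴  ⇒  s^5 = 1.95×10⁻³⁶
s = 7.21×10⁻⁸ mol L⁻¹

7.21×10⁻⁸ M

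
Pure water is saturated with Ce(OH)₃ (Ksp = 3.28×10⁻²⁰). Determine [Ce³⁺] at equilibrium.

Ce(OH)₃(s) ⇌ Ce³⁺(aq) + 3 OH⁻(aq)
For each mole of Ce(OH)₃ that dissolves per liter, [Ce³⁺] = s and [OH⁻] = 3s; let s denote this solubility.
Ksp = [Ce³⁺][OH⁻]^3 = s · (3s)^3 = 27s^4 = 3.28×10⁻²⁰
s = 5.90×10⁻⁶ mol L⁻¹
[Ce³⁺] = s = 5.90×10⁻⁶ mol L⁻¹

5.90×10⁻⁶ M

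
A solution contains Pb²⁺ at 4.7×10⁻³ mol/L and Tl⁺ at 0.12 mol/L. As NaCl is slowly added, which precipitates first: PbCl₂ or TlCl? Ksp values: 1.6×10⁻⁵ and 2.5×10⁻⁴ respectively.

TlCl

Precipitation begins when Q = Ksp.
For PbCl₂: [Cl⁻] = (Ksp/[Pb²⁺])^(1/2) = 5.8×10⁻² mol/L
For TlCl: [Cl⁻] = (Ksp/[Tl⁺]) = 2.1×10⁻³ mol/L
TlCl requires the lower [Cl⁻], so it precipitates first.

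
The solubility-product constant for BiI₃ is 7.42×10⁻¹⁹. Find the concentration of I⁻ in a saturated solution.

3.86×10⁻⁵ M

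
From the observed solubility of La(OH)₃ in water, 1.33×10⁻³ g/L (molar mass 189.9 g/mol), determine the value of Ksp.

Molar solubility s = (1.33×10⁻³ g/L) / (189.9 g/mol) = 7.0037×10⁻⁶ mol/L
La(OH)₃(s) ⇌ La³⁺(aq) + 3 OH⁻(aq)
If s mol/L of La(OH)₃ dissolves, [La³⁺] = s and [OH⁻] = 3s.
Ksp = [La³⁺][OH⁻]^3 = s · (3s)^3 = 27s^4
Ksp = 27 × (7.0037×10⁻⁶)^4 = 6.50×10⁻²⁰

Ksp = 6.50×10⁻²⁰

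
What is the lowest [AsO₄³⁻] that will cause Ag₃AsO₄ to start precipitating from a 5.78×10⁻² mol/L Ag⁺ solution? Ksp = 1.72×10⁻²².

8.91×10⁻¹⁹ M

Precipitation of each salt begins when its ion product equals Ksp.
Ag₃AsO₄(s) ⇌ 3 Ag⁺(aq) + AsO₄³⁻(aq)
Ksp = [Ag⁺]^3[AsO₄³⁻] = [AsO₄³⁻](5.78×10⁻²)^3
[AsO₄³⁻] = 1.72×10⁻²² / (5.78×10⁻²)^3 = 8.91×10⁻¹⁹
[AsO₄³⁻] = 8.91×10⁻¹⁹ mol/L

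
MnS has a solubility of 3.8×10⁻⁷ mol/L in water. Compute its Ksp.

Ksp = 1.4×10⁻¹³

MnS(s) ⇌ Mn²⁺(aq) + S²⁻(aq)
If s mol/L of MnS dissolves, [Mn²⁺] = s and [S²⁻] = s.
Ksp = [Mn²⁺][S²⁻] = s · s = s^2
Ksp = (3.8×10⁻⁷)^2 = 1.4×10⁻¹³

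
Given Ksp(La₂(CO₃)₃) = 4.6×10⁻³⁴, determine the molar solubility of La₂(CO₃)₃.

8.4×10⁻⁸ M

La₂(CO₃)₃(s) ⇌ 2 La³⁺(aq) + 3 CO₃²⁻(aq)
If s mol/L of La₂(CO₃)₃ dissolves, [La³⁺] = 2s and [CO₃²⁻] = 3s.
Ksp = [La³⁺]^2[CO₃²⁻]^3 = (2s)^2 · (3s)^3 = 108s^5
108s^5 = 4.6×10⁻³⁴  ⇒  s^5 = 4.3×10⁻³⁶
s = (4.3×10⁻³⁶)^(1/5) = 8.4×10⁻⁸ mol/L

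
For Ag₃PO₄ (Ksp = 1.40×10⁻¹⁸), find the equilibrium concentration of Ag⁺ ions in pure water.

4.53×10⁻⁵ M

Ag₃PO₄(s) ⇌ 3 Ag⁺(aq) + PO₄³⁻(aq)
If s mol/L of Ag₃PO₄ dissolves, [Ag⁺] = 3s and [PO₄³⁻] = s.
Ksp = [Ag⁺]^3[PO₄³⁻] = (3s)^3 · s = 27s^4 = 1.40×10⁻¹⁸
s = 1.51×10⁻⁵ mol/L
[Ag⁺] = 3s = 4.53×10⁻⁵ mol/L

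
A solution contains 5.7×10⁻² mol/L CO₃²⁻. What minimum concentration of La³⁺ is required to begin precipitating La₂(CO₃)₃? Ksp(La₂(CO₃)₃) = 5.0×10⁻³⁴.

Each salt precipitates once Q = Ksp for that salt.
La₂(CO₃)₃(s) ⇌ 2 La³⁺(aq) + 3 CO₃²⁻(aq)
Ksp = [La³⁺]^2[CO₃²⁻]^3 = [La³⁺]^2(5.7×10⁻²)^3
[La³⁺]^2 = 5.0×10⁻³⁴ / (5.7×10⁻²)^3 = 2.7×10⁻³⁰
[La³⁺] = 1.6×10⁻¹⁵ mol/L

1.6×10⁻¹⁵ M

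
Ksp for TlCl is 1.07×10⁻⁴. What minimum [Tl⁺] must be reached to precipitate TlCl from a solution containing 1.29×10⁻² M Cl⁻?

Precipitation of each salt begins when its ion product equals Ksp.
TlCl(s) ⇌ Tl⁺(aq) + Cl⁻(aq)
Ksp = [Tl⁺][Cl⁻] = [Tl⁺](1.29×10⁻²)
[Tl⁺] = 1.07×10⁻⁴ / (1.29×10⁻²) = 8.29×10⁻³
[Tl⁺] = 8.29×10⁻³ M

8.29×10⁻³ M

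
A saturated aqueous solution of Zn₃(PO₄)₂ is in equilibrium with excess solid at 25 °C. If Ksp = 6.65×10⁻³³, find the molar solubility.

1.44×10⁻⁷ M

Zn₃(PO₄)₂(s) ⇌ 3 Zn²⁺(aq) + 2 PO₄³⁻(aq)
If s mol/L of Zn₃(PO₄)₂ dissolves, [Zn²⁺] = 3s and [PO₄³⁻] = 2s.
Ksp = [Zn²⁺]^3[PO₄³⁻]^2 = (3s)^3 · (2s)^2 = 108s^5
108s^5 = 6.65×10⁻³³  ⇒  s^5 = 6.16×10⁻³⁵
Taking the 5th root, s = 1.44×10⁻⁷ M.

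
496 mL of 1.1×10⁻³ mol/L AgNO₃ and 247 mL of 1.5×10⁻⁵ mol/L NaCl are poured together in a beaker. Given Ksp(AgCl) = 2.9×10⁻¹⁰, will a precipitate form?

Yes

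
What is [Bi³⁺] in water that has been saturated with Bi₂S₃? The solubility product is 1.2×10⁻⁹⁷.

3.2×10⁻²⁰ M

Bi₂S₃(s) ⇌ 2 Bi³⁺(aq) + 3 S²⁻(aq)
Let s be the molar solubility. Then [Bi³⁺] = 2s and [S²⁻] = 3s.
Ksp = [Bi³⁺]^2[S²⁻]^3 = (2s)^2 · (3s)^3 = 108s^5 = 1.2×10⁻⁹⁷
s = 1.6×10⁻²⁰ M
[Bi³⁺] = 2s = 3.2×10⁻²⁰ M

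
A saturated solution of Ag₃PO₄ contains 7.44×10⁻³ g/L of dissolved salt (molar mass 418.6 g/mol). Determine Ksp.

Convert to molarity: s = 7.44×10⁻³ / 418.6 = 1.7774×10⁻⁵ mol/L
Ag₃PO₄(s) ⇌ 3 Ag⁺(aq) + PO₄³⁻(aq)
If s mol/L of Ag₃PO₄ dissolves, [Ag⁺] = 3s and [PO₄³⁻] = s.
Ksp = [Ag⁺]^3[PO₄³⁻] = (3s)^3 · s = 27s^4
Ksp = 27 × (1.7774×10⁻⁵)^4 = 2.69×10⁻¹⁸

Ksp = 2.69×10⁻¹⁸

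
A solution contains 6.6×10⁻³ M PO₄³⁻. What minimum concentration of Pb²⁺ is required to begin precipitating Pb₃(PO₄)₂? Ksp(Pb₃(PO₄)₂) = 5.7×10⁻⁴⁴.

1.1×10⁻¹³ M

Precipitation begins when Q = Ksp.
Pb₃(PO₄)₂(s) ⇌ 3 Pb²⁺(aq) + 2 PO₄³⁻(aq)
Ksp = [Pb²⁺]^3[PO₄³⁻]^2 = [Pb²⁺]^3(6.6×10⁻³)^2
[Pb²⁺]^3 = 5.7×10⁻⁴⁴ / (6.6×10⁻³)^2 = 1.3×10⁻³⁹
[Pb²⁺] = 1.1×10⁻¹³ M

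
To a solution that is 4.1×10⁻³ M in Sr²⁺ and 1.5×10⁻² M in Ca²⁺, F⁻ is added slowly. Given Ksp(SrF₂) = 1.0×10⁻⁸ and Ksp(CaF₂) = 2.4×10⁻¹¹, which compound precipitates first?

CaF₂

Each salt precipitates once Q = Ksp for that salt.
For SrF₂: [F⁻] = (Ksp/[Sr²⁺])^(1/2) = 1.6×10⁻³ M
For CaF₂: [F⁻] = (Ksp/[Ca²⁺])^(1/2) = 4.0×10⁻⁵ M
The smaller threshold [F⁻] is reached first, so CaF₂ precipitates first.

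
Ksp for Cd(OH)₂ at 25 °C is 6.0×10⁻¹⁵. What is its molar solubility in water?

Cd(OH)₂(s) ⇌ Cd²⁺(aq) + 2 OH⁻(aq)
If s mol/L of Cd(OH)₂ dissolves, [Cd²⁺] = s and [OH⁻] = 2s.
Ksp = [Cd²⁺][OH⁻]^2 = s · (2s)^2 = 4s^3
4s^3 = 6.0×10⁻¹⁵  ⇒  s^3 = 1.5×10⁻¹⁵
Taking the 3rd root, s = 1.1×10⁻⁵ M.

1.1×10⁻⁵ M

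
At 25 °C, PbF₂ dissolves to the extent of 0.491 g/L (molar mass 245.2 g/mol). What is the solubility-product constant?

Molar solubility s = (0.491 g/L) / (245.2 g/mol) = 2.0024×10⁻³ mol/L
PbF₂(s) ⇌ Pb²⁺(aq) + 2 F⁻(aq)
If s mol/L of PbF₂ dissolves, [Pb²⁺] = s and [F⁻] = 2s.
Ksp = [Pb²⁺][F⁻]^2 = s · (2s)^2 = 4s^3
Ksp = 4 × (2.0024×10⁻³)^3 = 3.21×10⁻⁸

Ksp = 3.21×10⁻⁸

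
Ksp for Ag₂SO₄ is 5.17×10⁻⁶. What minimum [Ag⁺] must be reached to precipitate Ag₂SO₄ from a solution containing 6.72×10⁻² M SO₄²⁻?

8.77×10⁻³ M

The threshold for precipitation is Q = Ksp.
Ag₂SO₄(s) ⇌ 2 Ag⁺(aq) + SO₄²⁻(aq)
Ksp = [Ag⁺]^2[SO₄²⁻] = [Ag⁺]^2(6.72×10⁻²)
[Ag⁺]^2 = 5.17×10⁻⁶ / (6.72×10⁻²) = 7.69×10⁻⁵
[Ag⁺] = 8.77×10⁻³ M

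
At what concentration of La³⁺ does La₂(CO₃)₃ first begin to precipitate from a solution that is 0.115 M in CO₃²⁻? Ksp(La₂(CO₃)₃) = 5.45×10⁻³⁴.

5.99×10⁻¹⁶ M

The threshold for precipitation is Q = Ksp.
La₂(CO₃)₃(s) ⇌ 2 La³⁺(aq) + 3 CO₃²⁻(aq)
Ksp = [La³⁺]^2[CO₃²⁻]^3 = [La³⁺]^2(0.115)^3
[La³⁺]^2 = 5.45×10⁻³⁴ / (0.115)^3 = 3.58×10⁻³¹
[La³⁺] = 5.99×10⁻¹⁶ M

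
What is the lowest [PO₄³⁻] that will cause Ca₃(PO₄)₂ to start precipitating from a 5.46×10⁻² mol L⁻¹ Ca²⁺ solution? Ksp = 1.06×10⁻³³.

2.55×10⁻¹⁵ M

A salt starts to precipitate once the ion product Q reaches its Ksp.
Ca₃(PO₄)₂(s) ⇌ 3 Ca²⁺(aq) + 2 PO₄³⁻(aq)
Ksp = [Ca²⁺]^3[PO₄³⁻]^2 = [PO₄³⁻]^2(5.46×10⁻²)^3
[PO₄³⁻]^2 = 1.06×10⁻³³ / (5.46×10⁻²)^3 = 6.51×10⁻³⁰
[PO₄³⁻] = 2.55×10⁻¹⁵ mol L⁻¹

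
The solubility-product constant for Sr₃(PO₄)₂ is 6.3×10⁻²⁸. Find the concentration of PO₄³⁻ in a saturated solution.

Sr₃(PO₄)₂(s) ⇌ 3 Sr²⁺(aq) + 2 PO₄³⁻(aq)
Let s be the molar solubility. Then [Sr²⁺] = 3s and [PO₄³⁻] = 2s.
Ksp = [Sr²⁺]^3[PO₄³⁻]^2 = (3s)^3 · (2s)^2 = 108s^5 = 6.3×10⁻²⁸
s = 1.4×10⁻⁶ M
[PO₄³⁻] = 2s = 2.8×10⁻⁶ M

2.8×10⁻⁶ M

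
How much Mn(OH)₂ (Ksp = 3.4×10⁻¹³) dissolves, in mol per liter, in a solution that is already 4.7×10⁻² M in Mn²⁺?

Mn(OH)₂(s) ⇌ Mn²⁺(aq) + 2 OH⁻(aq)
Mn²⁺ is already present at 4.7×10⁻² M. If s mol/L of Mn(OH)₂ dissolves, [OH⁻] = 2s while [Mn²⁺] ≈ 4.7×10⁻² M.
Ksp = [Mn²⁺][OH⁻]^2 = (4.7×10⁻²)(2s)^2
(2s)^2 = 3.4×10⁻¹³ / (4.7×10⁻²) = 7.2×10⁻¹²
s = 1.3×10⁻⁶ M

1.3×10⁻⁶ M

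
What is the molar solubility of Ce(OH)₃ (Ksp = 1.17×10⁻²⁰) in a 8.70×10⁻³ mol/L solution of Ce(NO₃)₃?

Ce(OH)₃(s) ⇌ Ce³⁺(aq) + 3 OH⁻(aq)
The solution already contains Ce³⁺ at 8.70×10⁻³ mol/L. Let s be the molar solubility of Ce(OH)₃.
[Ce³⁺] ≈ 8.70×10⁻³ mol/L (common ion dominates); [OH⁻] = 3s.
Ksp = [Ce³⁺][OH⁻]^3 = (8.70×10⁻³)(3s)^3
(3s)^3 = 1.17×10⁻²⁰ / (8.70×10⁻³) = 1.34×10⁻¹⁸
s = 3.68×10⁻⁷ mol/L

3.68×10⁻⁷ M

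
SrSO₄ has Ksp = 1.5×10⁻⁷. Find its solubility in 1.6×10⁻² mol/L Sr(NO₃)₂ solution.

9.4×10⁻⁶ M

SrSO₄(s) ⇌ Sr²⁺(aq) + SO₄²⁻(aq)
Let s be the solubility of SrSO₄ here. The common ion gives [Sr²⁺] ≈ 1.6×10⁻² mol/L, and [SO₄²⁻] = s.
Ksp = [Sr²⁺][SO₄²⁻] = (1.6×10⁻²)s
s = 1.5×10⁻⁷ / (1.6×10⁻²) = 9.4×10⁻⁶
s = 9.4×10⁻⁶ mol/L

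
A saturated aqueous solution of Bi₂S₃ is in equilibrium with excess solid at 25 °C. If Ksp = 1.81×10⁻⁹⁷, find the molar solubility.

Bi₂S₃(s) ⇌ 2 Bi³⁺(aq) + 3 S²⁻(aq)
If s mol/L of Bi₂S₃ dissolves, [Bi³⁺] = 2s and [S²⁻] = 3s.
Ksp = [Bi³⁺]^2[S²⁻]^3 = (2s)^2 · (3s)^3 = 108s^5
108s^5 = 1.81×10⁻⁹⁷  ⇒  s^5 = 1.68×10⁻⁹⁹
s = (1.68×10⁻⁹⁹)^(1/5) = 1.76×10⁻²⁰ M

1.76×10⁻²⁰ M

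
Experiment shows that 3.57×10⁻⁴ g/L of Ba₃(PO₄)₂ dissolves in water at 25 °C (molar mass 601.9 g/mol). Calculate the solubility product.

Convert to molarity: s = 3.57×10⁻⁴ / 601.9 = 5.9312×10⁻⁷ mol/L
Ba₃(PO₄)₂(s) ⇌ 3 Ba²⁺(aq) + 2 PO₄³⁻(aq)
Let s be the molar solubility. Then [Ba²⁺] = 3s and [PO₄³⁻] = 2s.
Ksp = [Ba²⁺]^3[PO₄³⁻]^2 = (3s)^3 · (2s)^2 = 108s^5
Ksp = 108 × (5.9312×10⁻⁷)^5 = 7.93×10⁻³⁰

Ksp = 7.93×10⁻³⁰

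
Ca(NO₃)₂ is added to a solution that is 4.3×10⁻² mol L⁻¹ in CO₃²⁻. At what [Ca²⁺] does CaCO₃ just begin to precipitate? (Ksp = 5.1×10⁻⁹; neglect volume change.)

Each salt precipitates once Q = Ksp for that salt.
CaCO₃(s) ⇌ Ca²⁺(aq) + CO₃²⁻(aq)
Ksp = [Ca²⁺][CO₃²⁻] = [Ca²⁺](4.3×10⁻²)
[Ca²⁺] = 5.1×10⁻⁹ / (4.3×10⁻²) = 1.2×10⁻⁷
[Ca²⁺] = 1.2×10⁻⁷ mol L⁻¹

1.2×10⁻⁷ M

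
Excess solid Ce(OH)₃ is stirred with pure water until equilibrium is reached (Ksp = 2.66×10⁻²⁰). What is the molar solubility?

5.60×10⁻⁶ M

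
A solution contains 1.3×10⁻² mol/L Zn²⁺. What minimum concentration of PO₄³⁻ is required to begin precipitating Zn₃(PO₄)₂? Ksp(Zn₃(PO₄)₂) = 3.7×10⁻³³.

The threshold for precipitation is Q = Ksp.
Zn₃(PO₄)₂(s) ⇌ 3 Zn²⁺(aq) + 2 PO₄³⁻(aq)
Ksp = [Zn²⁺]^3[PO₄³⁻]^2 = [PO₄³⁻]^2(1.3×10⁻²)^3
[PO₄³⁻]^2 = 3.7×10⁻³³ / (1.3×10⁻²)^3 = 1.7×10⁻²⁷
[PO₄³⁻] = 4.1×10⁻¹⁴ mol/L

4.1×10⁻¹⁴ M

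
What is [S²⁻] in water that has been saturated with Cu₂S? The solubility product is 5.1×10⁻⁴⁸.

1.1×10⁻¹⁶ M

Cu₂S(s) ⇌ 2 Cu⁺(aq) + S²⁻(aq)
With molar solubility s: [Cu⁺] = 2s, [S²⁻] = s.
Ksp = [Cu⁺]^2[S²⁻] = (2s)^2 · s = 4s^3 = 5.1×10⁻⁴⁸
s = 1.1×10⁻¹⁶ M
[S²⁻] = s = 1.1×10⁻¹⁶ M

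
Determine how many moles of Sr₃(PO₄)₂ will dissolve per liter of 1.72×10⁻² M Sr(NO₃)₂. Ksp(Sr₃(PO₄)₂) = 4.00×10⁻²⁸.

4.43×10⁻¹² M

Sr₃(PO₄)₂(s) ⇌ 3 Sr²⁺(aq) + 2 PO₄³⁻(aq)
With Sr²⁺ already at 1.72×10⁻² M and s small, take [Sr²⁺] ≈ 1.72×10⁻² M and [PO₄³⁻] = 2s.
Ksp = [Sr²⁺]^3[PO₄³⁻]^2 = (1.72×10⁻²)^3(2s)^2
(2s)^2 = 4.00×10⁻²⁸ / (1.72×10⁻²)^3 = 7.86×10⁻²³
s = 4.43×10⁻¹² M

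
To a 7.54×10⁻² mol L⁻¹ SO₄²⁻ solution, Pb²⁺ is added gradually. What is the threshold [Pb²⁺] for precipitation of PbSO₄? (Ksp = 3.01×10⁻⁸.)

Precipitation of each salt begins when its ion product equals Ksp.
PbSO₄(s) ⇌ Pb²⁺(aq) + SO₄²⁻(aq)
Ksp = [Pb²⁺][SO₄²⁻] = [Pb²⁺](7.54×10⁻²)
[Pb²⁺] = 3.01×10⁻⁸ / (7.54×10⁻²) = 3.99×10⁻⁷
[Pb²⁺] = 3.99×10⁻⁷ mol L⁻¹

3.99×10⁻⁷ M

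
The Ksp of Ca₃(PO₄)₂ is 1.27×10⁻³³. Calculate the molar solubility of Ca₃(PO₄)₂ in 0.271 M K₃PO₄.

Ca₃(PO₄)₂(s) ⇌ 3 Ca²⁺(aq) + 2 PO₄³⁻(aq)
PO₄³⁻ is already present at 0.271 M. If s mol/L of Ca₃(PO₄)₂ dissolves, [Ca²⁺] = 3s while [PO₄³⁻] ≈ 0.271 M.
Ksp = [Ca²⁺]^3[PO₄³⁻]^2 = (3s)^3(0.271)^2
(3s)^3 = 1.27×10⁻³³ / (0.271)^2 = 1.73×10⁻³²
s = 8.62×10⁻¹² M

8.62×10⁻¹² M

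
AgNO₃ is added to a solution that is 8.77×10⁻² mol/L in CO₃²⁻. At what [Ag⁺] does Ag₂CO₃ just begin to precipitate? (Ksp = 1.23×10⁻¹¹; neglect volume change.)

1.18×10⁻⁵ M

Precipitation of each salt begins when its ion product equals Ksp.
Ag₂CO₃(s) ⇌ 2 Ag⁺(aq) + CO₃²⁻(aq)
Ksp = [Ag⁺]^2[CO₃²⁻] = [Ag⁺]^2(8.77×10⁻²)
[Ag⁺]^2 = 1.23×10⁻¹¹ / (8.77×10⁻²) = 1.40×10⁻¹⁰
[Ag⁺] = 1.18×10⁻⁵ mol/L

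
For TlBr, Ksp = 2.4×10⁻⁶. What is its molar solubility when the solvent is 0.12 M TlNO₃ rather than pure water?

TlBr(s) ⇌ Tl⁺(aq) + Br⁻(aq)
The solution already contains Tl⁺ at 0.12 M. Let s be the molar solubility of TlBr.
[Tl⁺] ≈ 0.12 M (common ion dominates); [Br⁻] = s.
Ksp = [Tl⁺][Br⁻] = (0.12)s
s = 2.4×10⁻⁶ / (0.12) = 2.0×10⁻⁵
s = 2.0×10⁻⁵ M

2.0×10⁻⁵ M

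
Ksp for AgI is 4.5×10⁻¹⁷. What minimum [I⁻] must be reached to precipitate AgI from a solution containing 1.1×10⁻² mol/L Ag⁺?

4.1×10⁻¹⁵ M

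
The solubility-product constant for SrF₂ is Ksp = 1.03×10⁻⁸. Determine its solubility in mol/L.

SrF₂(s) ⇌ Sr²⁺(aq) + 2 F⁻(aq)
Let s be the molar solubility. Then [Sr²⁺] = s and [F⁻] = 2s.
Ksp = [Sr²⁺][F⁻]^2 = s · (2s)^2 = 4s^3
4s^3 = 1.03×10⁻⁸  ⇒  s^3 = 2.58×10⁻⁹
s = 1.37×10⁻³ mol L⁻¹

1.37×10⁻³ M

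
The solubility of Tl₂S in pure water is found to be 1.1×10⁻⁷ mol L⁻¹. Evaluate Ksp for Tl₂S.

Ksp = 5.3×10⁻²¹

Tl₂S(s) ⇌ 2 Tl⁺(aq) + S²⁻(aq)
For each mole of Tl₂S that dissolves per liter, [Tl⁺] = 2s and [S²⁻] = s; let s denote this solubility.
Ksp = [Tl⁺]^2[S²⁻] = (2s)^2 · s = 4s^3
Ksp = 4 × (1.1×10⁻⁷)^3 = 5.3×10⁻²¹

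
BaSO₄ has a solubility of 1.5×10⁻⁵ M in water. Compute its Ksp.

Ksp = 2.3×10⁻¹⁰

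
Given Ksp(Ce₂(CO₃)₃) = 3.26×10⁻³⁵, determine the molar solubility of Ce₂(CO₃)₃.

Ce₂(CO₃)₃(s) ⇌ 2 Ce³⁺(aq) + 3 CO₃²⁻(aq)
If s mol/L of Ce₂(CO₃)₃ dissolves, [Ce³⁺] = 2s and [CO₃²⁻] = 3s.
Ksp = [Ce³⁺]^2[CO₃²⁻]^3 = (2s)^2 · (3s)^3 = 108s^5
108s^5 = 3.26×10⁻³⁵  ⇒  s^5 = 3.02×10⁻³⁷
Taking the 5th root, s = 4.97×10⁻⁸ mol/L.

4.97×10⁻⁸ M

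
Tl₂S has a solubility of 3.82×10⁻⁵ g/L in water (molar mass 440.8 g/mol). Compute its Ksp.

Ksp = 2.60×10⁻²¹

Molar solubility s = (3.82×10⁻⁵ g/L) / (440.8 g/mol) = 8.6661×10⁻⁸ mol/L
Tl₂S(s) ⇌ 2 Tl⁺(aq) + S²⁻(aq)
With molar solubility s: [Tl⁺] = 2s, [S²⁻] = s.
Ksp = [Tl⁺]^2[S²⁻] = (2s)^2 · s = 4s^3
Ksp = 4 × (8.6661×10⁻⁸)^3 = 2.60×10⁻²¹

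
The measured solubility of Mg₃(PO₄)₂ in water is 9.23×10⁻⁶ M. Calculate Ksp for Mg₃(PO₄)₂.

Mg₃(PO₄)₂(s) ⇌ 3 Mg²⁺(aq) + 2 PO₄³⁻(aq)
For each mole of Mg₃(PO₄)₂ that dissolves per liter, [Mg²⁺] = 3s and [PO₄³⁻] = 2s; let s denote this solubility.
Ksp = [Mg²⁺]^3[PO₄³⁻]^2 = (3s)^3 · (2s)^2 = 108s^5
Ksp = 108 × (9.23×10⁻⁶)^5 = 7.23×10⁻²⁴

Ksp = 7.23×10⁻²⁴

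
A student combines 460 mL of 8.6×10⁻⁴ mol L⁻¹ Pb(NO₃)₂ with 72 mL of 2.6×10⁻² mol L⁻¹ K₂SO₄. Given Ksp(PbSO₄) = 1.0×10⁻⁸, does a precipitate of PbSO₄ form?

The combined volume is 532 mL.
[Pb²⁺] = (8.6×10⁻⁴)(460)/532 = 7.4×10⁻⁴ mol L⁻¹
[SO₄²⁻] = (2.6×10⁻²)(72)/532 = 3.5×10⁻³ mol L⁻¹
Q = [Pb²⁺][SO₄²⁻] = 2.6×10⁻⁶
Since Q (2.6×10⁻⁶) exceeds Ksp (1.0×10⁻⁸), PbSO₄ will precipitate.

Yes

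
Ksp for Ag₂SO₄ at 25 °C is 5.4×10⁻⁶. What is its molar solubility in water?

1.1×10⁻² M

Ag₂SO₄(s) ⇌ 2 Ag⁺(aq) + SO₄²⁻(aq)
If s mol/L of Ag₂SO₄ dissolves, [Ag⁺] = 2s and [SO₄²⁻] = s.
Ksp = [Ag⁺]^2[SO₄²⁻] = (2s)^2 · s = 4s^3
4s^3 = 5.4×10⁻⁶  ⇒  s^3 = 1.4×10⁻⁶
s = (1.4×10⁻⁶)^(1/3) = 1.1×10⁻² mol L⁻¹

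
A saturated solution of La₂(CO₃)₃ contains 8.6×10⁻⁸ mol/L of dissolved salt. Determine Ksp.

Ksp = 5.1×10⁻³⁴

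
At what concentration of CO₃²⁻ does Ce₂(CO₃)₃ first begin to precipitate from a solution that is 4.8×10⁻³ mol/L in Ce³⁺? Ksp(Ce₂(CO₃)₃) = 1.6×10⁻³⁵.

8.9×10⁻¹¹ M

Each salt precipitates once Q = Ksp for that salt.
Ce₂(CO₃)₃(s) ⇌ 2 Ce³⁺(aq) + 3 CO₃²⁻(aq)
Ksp = [Ce³⁺]^2[CO₃²⁻]^3 = [CO₃²⁻]^3(4.8×10⁻³)^2
[CO₃²⁻]^3 = 1.6×10⁻³⁵ / (4.8×10⁻³)^2 = 6.9×10⁻³¹
[CO₃²⁻] = 8.9×10⁻¹¹ mol/L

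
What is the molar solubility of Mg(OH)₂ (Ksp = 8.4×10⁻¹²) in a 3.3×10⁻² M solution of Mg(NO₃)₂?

Mg(OH)₂(s) ⇌ Mg²⁺(aq) + 2 OH⁻(aq)
The solution already contains Mg²⁺ at 3.3×10⁻² M. Let s be the molar solubility of Mg(OH)₂.
[Mg²⁺] ≈ 3.3×10⁻² M (common ion dominates); [OH⁻] = 2s.
Ksp = [Mg²⁺][OH⁻]^2 = (3.3×10⁻²)(2s)^2
(2s)^2 = 8.4×10⁻¹² / (3.3×10⁻²) = 2.5×10⁻¹⁰
s = 8.0×10⁻⁶ M

8.0×10⁻⁶ M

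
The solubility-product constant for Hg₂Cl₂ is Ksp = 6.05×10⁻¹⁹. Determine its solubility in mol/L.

Hg₂Cl₂(s) ⇌ Hg₂²⁺(aq) + 2 Cl⁻(aq)
If s mol/L of Hg₂Cl₂ dissolves, [Hg₂²⁺] = s and [Cl⁻] = 2s.
Ksp = [Hg₂²⁺][Cl⁻]^2 = s · (2s)^2 = 4s^3
4s^3 = 6.05×10⁻¹⁹  ⇒  s^3 = 1.51×10⁻¹⁹
s = 5.33×10⁻⁷ mol L⁻¹

5.33×10⁻⁷ M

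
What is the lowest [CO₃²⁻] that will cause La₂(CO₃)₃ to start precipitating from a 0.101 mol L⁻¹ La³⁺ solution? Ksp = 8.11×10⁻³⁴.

The threshold for precipitation is Q = Ksp.
La₂(CO₃)₃(s) ⇌ 2 La³⁺(aq) + 3 CO₃²⁻(aq)
Ksp = [La³⁺]^2[CO₃²⁻]^3 = [CO₃²⁻]^3(0.101)^2
[CO₃²⁻]^3 = 8.11×10⁻³⁴ / (0.101)^2 = 7.95×10⁻³²
[CO₃²⁻] = 4.30×10⁻¹¹ mol L⁻¹

4.30×10⁻¹¹ M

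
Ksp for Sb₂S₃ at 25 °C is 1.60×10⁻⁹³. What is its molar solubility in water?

1.08×10⁻¹⁹ M

Sb₂S₃(s) ⇌ 2 Sb³⁺(aq) + 3 S²⁻(aq)
For each mole of Sb₂S₃ that dissolves per liter, [Sb³⁺] = 2s and [S²⁻] = 3s; let s denote this solubility.
Ksp = [Sb³⁺]^2[S²⁻]^3 = (2s)^2 · (3s)^3 = 108s^5
108s^5 = 1.60×10⁻⁹³  ⇒  s^5 = 1.48×10⁻⁹⁵
s = 1.08×10⁻¹⁹ M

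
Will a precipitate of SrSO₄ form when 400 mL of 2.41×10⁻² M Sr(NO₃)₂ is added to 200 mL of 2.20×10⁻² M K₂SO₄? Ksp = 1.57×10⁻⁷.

The combined volume is 600 mL.
[Sr²⁺] = (2.41×10⁻²)(400)/600 = 1.61×10⁻² M
[SO₄²⁻] = (2.20×10⁻²)(200)/600 = 7.33×10⁻³ M
Q = [Sr²⁺][SO₄²⁻] = 1.18×10⁻⁴
Since Q (1.18×10⁻⁴) exceeds Ksp (1.57×10⁻⁷), SrSO₄ will precipitate.

Yes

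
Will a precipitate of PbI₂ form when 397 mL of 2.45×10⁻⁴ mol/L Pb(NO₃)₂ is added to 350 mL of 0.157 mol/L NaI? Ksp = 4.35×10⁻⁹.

The combined volume is 747 mL.
[Pb²⁺] = (2.45×10⁻⁴)(397)/747 = 1.30×10⁻⁴ mol/L
[I⁻] = (0.157)(350)/747 = 7.36×10⁻² mol/L
Q = [Pb²⁺][I⁻]^2 = 7.05×10⁻⁷
Since Q (7.05×10⁻⁷) exceeds Ksp (4.35×10⁻⁹), PbI₂ will precipitate.

Yes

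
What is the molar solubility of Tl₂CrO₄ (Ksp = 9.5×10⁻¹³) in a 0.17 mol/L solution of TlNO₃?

Tl₂CrO₄(s) ⇌ 2 Tl⁺(aq) + CrO₄²⁻(aq)
Let s be the solubility of Tl₂CrO₄ here. The common ion gives [Tl⁺] ≈ 0.17 mol/L, and [CrO₄²⁻] = s.
Ksp = [Tl⁺]^2[CrO₄²⁻] = (0.17)^2s
s = 9.5×10⁻¹³ / (0.17)^2 = 3.3×10⁻¹¹
s = 3.3×10⁻¹¹ mol/L

3.3×10⁻¹¹ M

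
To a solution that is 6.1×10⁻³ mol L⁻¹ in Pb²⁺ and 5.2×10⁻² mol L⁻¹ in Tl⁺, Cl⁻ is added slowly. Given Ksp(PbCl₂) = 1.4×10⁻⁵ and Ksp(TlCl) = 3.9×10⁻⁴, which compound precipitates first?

A salt starts to precipitate once the ion product Q reaches its Ksp.
For PbCl₂: [Cl⁻] = (Ksp/[Pb²⁺])^(1/2) = 4.8×10⁻² mol L⁻¹
For TlCl: [Cl⁻] = (Ksp/[Tl⁺]) = 7.5×10⁻³ mol L⁻¹
TlCl requires the lower [Cl⁻], so it precipitates first.

TlCl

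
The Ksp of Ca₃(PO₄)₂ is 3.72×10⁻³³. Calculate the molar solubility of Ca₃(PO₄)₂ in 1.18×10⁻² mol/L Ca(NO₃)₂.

2.38×10⁻¹⁴ M

Ca₃(PO₄)₂(s) ⇌ 3 Ca²⁺(aq) + 2 PO₄³⁻(aq)
Let s be the solubility of Ca₃(PO₄)₂ here. The common ion gives [Ca²⁺] ≈ 1.18×10⁻² mol/L, and [PO₄³⁻] = 2s.
Ksp = [Ca²⁺]^3[PO₄³⁻]^2 = (1.18×10⁻²)^3(2s)^2
(2s)^2 = 3.72×10⁻³³ / (1.18×10⁻²)^3 = 2.26×10⁻²⁷
s = 2.38×10⁻¹⁴ mol/L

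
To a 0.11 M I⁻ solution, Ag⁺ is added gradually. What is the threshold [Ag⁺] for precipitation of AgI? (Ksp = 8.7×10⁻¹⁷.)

The threshold for precipitation is Q = Ksp.
AgI(s) ⇌ Ag⁺(aq) + I⁻(aq)
Ksp = [Ag⁺][I⁻] = [Ag⁺](0.11)
[Ag⁺] = 8.7×10⁻¹⁷ / (0.11) = 7.9×10⁻¹⁶
[Ag⁺] = 7.9×10⁻¹⁶ M

7.9×10⁻¹⁶ M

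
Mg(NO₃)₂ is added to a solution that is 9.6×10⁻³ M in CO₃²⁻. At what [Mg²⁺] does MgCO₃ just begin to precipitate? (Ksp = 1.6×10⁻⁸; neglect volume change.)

1.7×10⁻⁶ M

A salt starts to precipitate once the ion product Q reaches its Ksp.
MgCO₃(s) ⇌ Mg²⁺(aq) + CO₃²⁻(aq)
Ksp = [Mg²⁺][CO₃²⁻] = [Mg²⁺](9.6×10⁻³)
[Mg²⁺] = 1.6×10⁻⁸ / (9.6×10⁻³) = 1.7×10⁻⁶
[Mg²⁺] = 1.7×10⁻⁶ M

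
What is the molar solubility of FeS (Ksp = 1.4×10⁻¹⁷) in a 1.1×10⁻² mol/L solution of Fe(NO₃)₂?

1.3×10⁻¹⁵ M

FeS(s) ⇌ Fe²⁺(aq) + S²⁻(aq)
The solution already contains Fe²⁺ at 1.1×10⁻² mol/L. Let s be the molar solubility of FeS.
[Fe²⁺] ≈ 1.1×10⁻² mol/L (common ion dominates); [S²⁻] = s.
Ksp = [Fe²⁺][S²⁻] = (1.1×10⁻²)s
s = 1.4×10⁻¹⁷ / (1.1×10⁻²) = 1.3×10⁻¹⁵
s = 1.3×10⁻¹⁵ mol/L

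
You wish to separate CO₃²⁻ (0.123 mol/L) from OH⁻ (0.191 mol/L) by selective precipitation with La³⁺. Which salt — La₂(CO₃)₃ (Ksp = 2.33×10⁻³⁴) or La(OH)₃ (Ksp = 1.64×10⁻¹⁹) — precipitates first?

La(OH)₃

Precipitation begins when Q = Ksp.
For La₂(CO₃)₃: [La³⁺] = (Ksp/[CO₃²⁻]^3)^(1/2) = 3.54×10⁻¹⁶ mol/L
For La(OH)₃: [La³⁺] = (Ksp/[OH⁻]^3) = 2.35×10⁻¹⁷ mol/L
La(OH)₃ requires the lower [La³⁺], so it precipitates first.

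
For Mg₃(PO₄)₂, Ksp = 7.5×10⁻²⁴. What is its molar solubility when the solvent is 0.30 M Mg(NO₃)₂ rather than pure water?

8.3×10⁻¹² M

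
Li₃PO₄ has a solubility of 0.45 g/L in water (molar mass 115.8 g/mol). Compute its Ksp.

Convert to molarity: s = 0.45 / 115.8 = 3.886×10⁻³ mol/L
Li₃PO₄(s) ⇌ 3 Li⁺(aq) + PO₄³⁻(aq)
For each mole of Li₃PO₄ that dissolves per liter, [Li⁺] = 3s and [PO₄³⁻] = s; let s denote this solubility.
Ksp = [Li⁺]^3[PO₄³⁻] = (3s)^3 · s = 27s^4
Ksp = 27 × (3.886×10⁻³)^4 = 6.2×10⁻⁹

Ksp = 6.2×10⁻⁹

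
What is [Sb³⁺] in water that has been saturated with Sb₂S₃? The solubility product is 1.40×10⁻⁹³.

2.11×10⁻¹⁹ M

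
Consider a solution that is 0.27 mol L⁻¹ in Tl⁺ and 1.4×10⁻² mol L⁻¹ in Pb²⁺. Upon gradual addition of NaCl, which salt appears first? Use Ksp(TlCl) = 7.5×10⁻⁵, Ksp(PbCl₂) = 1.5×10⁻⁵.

TlCl

Each salt precipitates once Q = Ksp for that salt.
For TlCl: [Cl⁻] = (Ksp/[Tl⁺]) = 2.8×10⁻⁴ mol L⁻¹
For PbCl₂: [Cl⁻] = (Ksp/[Pb²⁺])^(1/2) = 3.3×10⁻² mol L⁻¹
Since TlCl needs less Cl⁻ to reach saturation, it precipitates first.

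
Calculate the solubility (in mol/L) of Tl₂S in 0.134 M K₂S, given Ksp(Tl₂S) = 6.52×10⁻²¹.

Tl₂S(s) ⇌ 2 Tl⁺(aq) + S²⁻(aq)
S²⁻ is already present at 0.134 M. If s mol/L of Tl₂S dissolves, [Tl⁺] = 2s while [S²⁻] ≈ 0.134 M.
Ksp = [Tl⁺]^2[S²⁻] = (2s)^2(0.134)
(2s)^2 = 6.52×10⁻²¹ / (0.134) = 4.87×10⁻²⁰
s = 1.10×10⁻¹⁰ M

1.10×10⁻¹⁰ M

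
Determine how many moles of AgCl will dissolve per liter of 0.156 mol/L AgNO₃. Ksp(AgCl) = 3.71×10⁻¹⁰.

2.38×10⁻⁹ M

AgCl(s) ⇌ Ag⁺(aq) + Cl⁻(aq)
Let s be the solubility of AgCl here. The common ion gives [Ag⁺] ≈ 0.156 mol/L, and [Cl⁻] = s.
Ksp = [Ag⁺][Cl⁻] = (0.156)s
s = 3.71×10⁻¹⁰ / (0.156) = 2.38×10⁻⁹
s = 2.38×10⁻⁹ mol/L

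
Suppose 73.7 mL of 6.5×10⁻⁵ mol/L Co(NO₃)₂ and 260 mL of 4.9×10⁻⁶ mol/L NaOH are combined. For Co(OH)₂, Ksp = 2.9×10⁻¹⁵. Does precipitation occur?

After mixing, V = 73.7 mL + 260 mL = 333.7 mL.
[Co²⁺] = (6.5×10⁻⁵)(73.7)/333.7 = 1.4×10⁻⁵ mol/L
[OH⁻] = (4.9×10⁻⁶)(260)/333.7 = 3.8×10⁻⁶ mol/L
Q = [Co²⁺][OH⁻]^2 = 2.1×10⁻¹⁶
Since Q (2.1×10⁻¹⁶) is less than Ksp (2.9×10⁻¹⁵), no Co(OH)₂ precipitates.

No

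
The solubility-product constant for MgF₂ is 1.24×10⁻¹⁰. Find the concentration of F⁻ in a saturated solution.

MgF₂(s) ⇌ Mg²⁺(aq) + 2 F⁻(aq)
Let s be the molar solubility. Then [Mg²⁺] = s and [F⁻] = 2s.
Ksp = [Mg²⁺][F⁻]^2 = s · (2s)^2 = 4s^3 = 1.24×10⁻¹⁰
s = 3.14×10⁻⁴ M
[F⁻] = 2s = 6.28×10⁻⁴ M

6.28×10⁻⁴ M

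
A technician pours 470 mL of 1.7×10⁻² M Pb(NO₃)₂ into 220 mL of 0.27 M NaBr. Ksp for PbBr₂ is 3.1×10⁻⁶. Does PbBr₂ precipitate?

Yes

Total volume after mixing = 470 + 220 = 690 mL.
[Pb²⁺] = (1.7×10⁻²)(470)/690 = 1.2×10⁻² M
[Br⁻] = (0.27)(220)/690 = 8.6×10⁻² M
Q = [Pb²⁺][Br⁻]^2 = 8.6×10⁻⁵
Q = 8.6×10⁻⁵ > Ksp = 3.1×10⁻⁶, so the solution is supersaturated and PbBr₂ precipitates.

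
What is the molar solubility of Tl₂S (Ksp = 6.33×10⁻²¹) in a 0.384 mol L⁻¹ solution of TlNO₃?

Tl₂S(s) ⇌ 2 Tl⁺(aq) + S²⁻(aq)
Let s be the solubility of Tl₂S here. The common ion gives [Tl⁺] ≈ 0.384 mol L⁻¹, and [S²⁻] = s.
Ksp = [Tl⁺]^2[S²⁻] = (0.384)^2s
s = 6.33×10⁻²¹ / (0.384)^2 = 4.29×10⁻²⁰
s = 4.29×10⁻²⁰ mol L⁻¹

4.29×10⁻²⁰ M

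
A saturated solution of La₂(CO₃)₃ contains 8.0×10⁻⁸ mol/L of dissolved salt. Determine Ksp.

Ksp = 3.5×10⁻³⁴

La₂(CO₃)₃(s) ⇌ 2 La³⁺(aq) + 3 CO₃²⁻(aq)
If s mol/L of La₂(CO₃)₃ dissolves, [La³⁺] = 2s and [CO₃²⁻] = 3s.
Ksp = [La³⁺]^2[CO₃²⁻]^3 = (2s)^2 · (3s)^3 = 108s^5
Ksp = 108 × (8.0×10⁻⁸)^5 = 3.5×10⁻³⁴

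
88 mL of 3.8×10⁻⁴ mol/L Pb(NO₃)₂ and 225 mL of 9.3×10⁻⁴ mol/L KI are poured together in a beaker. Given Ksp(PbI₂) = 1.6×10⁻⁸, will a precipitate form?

No

The combined volume is 313 mL.
[Pb²⁺] = (3.8×10⁻⁴)(88)/313 = 1.1×10⁻⁴ mol/L
[I⁻] = (9.3×10⁻⁴)(225)/313 = 6.7×10⁻⁴ mol/L
Q = [Pb²⁺][I⁻]^2 = 4.8×10⁻¹¹
Q < Ksp (4.8×10⁻¹¹ vs 1.6×10⁻⁸); the solution remains unsaturated and no precipitate forms.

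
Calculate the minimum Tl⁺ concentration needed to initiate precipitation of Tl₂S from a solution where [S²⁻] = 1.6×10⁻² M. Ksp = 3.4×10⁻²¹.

4.6×10⁻¹⁰ M

Precipitation of each salt begins when its ion product equals Ksp.
Tl₂S(s) ⇌ 2 Tl⁺(aq) + S²⁻(aq)
Ksp = [Tl⁺]^2[S²⁻] = [Tl⁺]^2(1.6×10⁻²)
[Tl⁺]^2 = 3.4×10⁻²¹ / (1.6×10⁻²) = 2.1×10⁻¹⁹
[Tl⁺] = 4.6×10⁻¹⁰ M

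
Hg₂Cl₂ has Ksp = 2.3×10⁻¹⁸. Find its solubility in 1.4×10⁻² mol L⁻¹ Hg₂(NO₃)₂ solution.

Hg₂Cl₂(s) ⇌ Hg₂²⁺(aq) + 2 Cl⁻(aq)
Hg₂²⁺ is already present at 1.4×10⁻² mol L⁻¹. If s mol/L of Hg₂Cl₂ dissolves, [Cl⁻] = 2s while [Hg₂²⁺] ≈ 1.4×10⁻² mol L⁻¹.
Ksp = [Hg₂²⁺][Cl⁻]^2 = (1.4×10⁻²)(2s)^2
(2s)^2 = 2.3×10⁻¹⁸ / (1.4×10⁻²) = 1.6×10⁻¹⁶
s = 6.4×10⁻⁹ mol L⁻¹

6.4×10⁻⁹ M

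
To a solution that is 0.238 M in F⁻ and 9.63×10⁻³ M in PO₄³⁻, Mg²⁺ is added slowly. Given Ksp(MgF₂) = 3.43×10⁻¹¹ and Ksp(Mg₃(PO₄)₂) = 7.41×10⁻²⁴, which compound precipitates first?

MgF₂

Precipitation begins when Q = Ksp.
For MgF₂: [Mg²⁺] = (Ksp/[F⁻]^2) = 6.06×10⁻¹⁰ M
For Mg₃(PO₄)₂: [Mg²⁺] = (Ksp/[PO₄³⁻]^2)^(1/3) = 4.31×10⁻⁷ M
Since MgF₂ needs less Mg²⁺ to reach saturation, it precipitates first.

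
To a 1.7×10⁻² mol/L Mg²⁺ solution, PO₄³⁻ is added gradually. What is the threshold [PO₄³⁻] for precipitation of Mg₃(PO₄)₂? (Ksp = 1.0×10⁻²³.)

1.4×10⁻⁹ M

Each salt precipitates once Q = Ksp for that salt.
Mg₃(PO₄)₂(s) ⇌ 3 Mg²⁺(aq) + 2 PO₄³⁻(aq)
Ksp = [Mg²⁺]^3[PO₄³⁻]^2 = [PO₄³⁻]^2(1.7×10⁻²)^3
[PO₄³⁻]^2 = 1.0×10⁻²³ / (1.7×10⁻²)^3 = 2.0×10⁻¹⁸
[PO₄³⁻] = 1.4×10⁻⁹ mol/L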